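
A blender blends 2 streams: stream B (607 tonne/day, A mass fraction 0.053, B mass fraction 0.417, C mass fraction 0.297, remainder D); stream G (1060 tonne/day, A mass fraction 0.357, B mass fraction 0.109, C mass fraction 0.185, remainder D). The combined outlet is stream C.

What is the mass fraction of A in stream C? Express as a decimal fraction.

0.246

Total flow out = 607 + 1060 = 1667 tonne/day.
A in = 607×0.053 + 1060×0.357 = 410.59 tonne/day.
A mass fraction in C = 410.59/1667 = 0.246.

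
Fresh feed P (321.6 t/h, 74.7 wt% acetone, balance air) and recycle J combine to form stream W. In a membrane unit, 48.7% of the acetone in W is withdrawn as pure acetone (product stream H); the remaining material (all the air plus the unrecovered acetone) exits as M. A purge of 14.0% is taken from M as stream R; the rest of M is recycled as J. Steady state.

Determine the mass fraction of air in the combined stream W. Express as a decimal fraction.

0.575

air enters only via P and leaves only via the purge: 321.6×0.253 = 0.140×(air in M), and the membrane unit passes all air, so air in W = air in M = 581.18 t/h.
acetone in W: m_A = 321.6×0.747 + (1−0.140)·(1−0.487)·m_A, so m_A = 240.24/0.5588 = 429.9 t/h.
W = 429.9 + 581.18 = 1011.1 t/h.
air fraction in W = 581.18/1011.1 = 0.575.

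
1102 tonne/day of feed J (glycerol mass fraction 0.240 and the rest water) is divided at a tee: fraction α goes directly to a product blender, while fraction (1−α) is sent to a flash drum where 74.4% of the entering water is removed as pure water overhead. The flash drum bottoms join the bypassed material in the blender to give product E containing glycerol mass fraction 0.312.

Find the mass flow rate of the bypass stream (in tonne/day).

All 1102×0.240 = 264.48 tonne/day of glycerol reaches E, so E = 264.48/0.312 = 847.69 tonne/day and vapour = 254.31 tonne/day.
The evaporator receives (1−α)·1102 of feed at 0.760 water and removes 0.744 of that water:
0.744×0.760×(1−α)×1102 = 254.31
(1−α) = 254.31/623.11 = 0.4081;  α = 0.5919.
Bypass flow = 0.5919×1102 = 652.25 tonne/day.

652.2 tonne/day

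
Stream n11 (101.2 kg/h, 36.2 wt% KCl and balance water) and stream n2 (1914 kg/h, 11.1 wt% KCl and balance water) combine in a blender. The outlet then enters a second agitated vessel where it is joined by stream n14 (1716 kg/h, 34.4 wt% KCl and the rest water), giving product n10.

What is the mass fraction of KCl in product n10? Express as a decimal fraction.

Overall, product flow = 3731.2 kg/h.
KCl in = 101.2×0.362 + 1914×0.111 + 1716×0.344 = 839.39 kg/h.
KCl fraction in n10 = 0.2250.

0.2250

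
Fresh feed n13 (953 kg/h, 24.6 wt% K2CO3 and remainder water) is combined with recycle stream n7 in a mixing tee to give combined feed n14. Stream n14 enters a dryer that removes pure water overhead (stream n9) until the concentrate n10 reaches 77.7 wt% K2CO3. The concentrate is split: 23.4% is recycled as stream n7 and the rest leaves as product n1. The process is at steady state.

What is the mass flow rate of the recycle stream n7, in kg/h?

Overall K2CO3 balance (none leaves overhead): K2CO3 in fresh feed = K2CO3 in product, i.e. 953×0.246 = (1−0.234)·n10·0.777.
n10 = 234.44/(0.777×0.766) = 393.89 kg/h.
Recycle n7 = 0.234×393.89 = 92.171 kg/h.

92.17 kg/h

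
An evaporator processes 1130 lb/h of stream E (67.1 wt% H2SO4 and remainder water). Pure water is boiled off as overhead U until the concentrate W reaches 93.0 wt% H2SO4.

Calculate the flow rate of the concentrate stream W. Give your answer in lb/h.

H2SO4 is conserved: 1130×0.671 = 758.23 lb/h all reports to the concentrate.
Concentrate = 758.23/(target fraction) = 815.3 lb/h.

815.3 lb/h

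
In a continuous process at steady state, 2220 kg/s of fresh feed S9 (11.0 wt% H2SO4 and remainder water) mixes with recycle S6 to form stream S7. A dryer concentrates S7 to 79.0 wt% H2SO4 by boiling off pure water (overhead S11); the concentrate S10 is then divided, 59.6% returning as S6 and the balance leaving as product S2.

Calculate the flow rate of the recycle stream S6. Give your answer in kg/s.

456 kg/s

Overall H2SO4 balance (none leaves overhead): H2SO4 in fresh feed = H2SO4 in product, i.e. 2220×0.110 = (1−0.596)·S10·0.790.
S10 = 244.2/(0.790×0.404) = 765.13 kg/s.
Recycle S6 = 0.596×765.13 = 456.02 kg/s.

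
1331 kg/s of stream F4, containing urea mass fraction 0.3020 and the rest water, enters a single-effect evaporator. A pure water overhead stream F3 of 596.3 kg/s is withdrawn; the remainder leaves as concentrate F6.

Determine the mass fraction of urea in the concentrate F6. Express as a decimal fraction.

urea is not removed: 1331×0.302 = 401.96 kg/s of urea enters F6.
Concentrate = 1331 − 596.3 = 734.7 kg/s.
Mass fraction = 401.96/734.7 = 0.5471.

0.5471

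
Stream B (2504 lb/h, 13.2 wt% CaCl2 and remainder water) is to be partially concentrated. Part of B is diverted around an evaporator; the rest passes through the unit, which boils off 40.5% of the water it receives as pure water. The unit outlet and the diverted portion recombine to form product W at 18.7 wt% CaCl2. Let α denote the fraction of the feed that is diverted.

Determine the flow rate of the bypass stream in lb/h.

All 2504×0.132 = 330.53 lb/h of CaCl2 reaches W, so W = 330.53/0.187 = 1767.5 lb/h and vapour = 736.47 lb/h.
The evaporator receives (1−α)·2504 of feed at 0.868 water and removes 0.405 of that water:
0.405×0.868×(1−α)×2504 = 736.47
(1−α) = 736.47/880.26 = 0.8367;  α = 0.1633.
Bypass flow = 0.1633×2504 = 409.02 lb/h.

409 lb/h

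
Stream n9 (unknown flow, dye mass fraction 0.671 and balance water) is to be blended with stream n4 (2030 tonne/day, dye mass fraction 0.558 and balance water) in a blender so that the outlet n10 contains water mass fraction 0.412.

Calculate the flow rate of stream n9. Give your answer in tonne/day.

733.7 tonne/day

Let n9 be the unknown flow. Total out = 2030 + n9.
water balance: 897.26 + 0.329·n9 = 0.412·(2030 + n9)
(0.329 − 0.412)·n9 = 0.412×2030 − 897.26 = -60.9
n9 = -60.9 / -0.083 = 733.73 tonne/day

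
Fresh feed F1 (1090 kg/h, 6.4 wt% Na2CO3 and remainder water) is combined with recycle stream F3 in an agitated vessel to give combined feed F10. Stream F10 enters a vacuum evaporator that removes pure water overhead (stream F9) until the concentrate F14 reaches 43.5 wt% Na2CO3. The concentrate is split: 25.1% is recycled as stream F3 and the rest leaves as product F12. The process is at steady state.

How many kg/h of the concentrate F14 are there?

214.1 kg/h

Overall Na2CO3 balance (none leaves overhead): Na2CO3 in fresh feed = Na2CO3 in product, i.e. 1090×0.064 = (1−0.251)·F14·0.435.
F14 = 69.76/(0.435×0.749) = 214.11 kg/h.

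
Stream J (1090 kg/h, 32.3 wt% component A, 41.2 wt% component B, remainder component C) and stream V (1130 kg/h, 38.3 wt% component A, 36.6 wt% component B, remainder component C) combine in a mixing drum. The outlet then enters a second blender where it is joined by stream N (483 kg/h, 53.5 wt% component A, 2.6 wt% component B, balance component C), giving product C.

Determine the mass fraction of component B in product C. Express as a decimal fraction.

0.324

Overall, product flow = 2703 kg/h.
component B in = 1090×0.412 + 1130×0.366 + 483×0.026 = 875.22 kg/h.
component B fraction in C = 0.324.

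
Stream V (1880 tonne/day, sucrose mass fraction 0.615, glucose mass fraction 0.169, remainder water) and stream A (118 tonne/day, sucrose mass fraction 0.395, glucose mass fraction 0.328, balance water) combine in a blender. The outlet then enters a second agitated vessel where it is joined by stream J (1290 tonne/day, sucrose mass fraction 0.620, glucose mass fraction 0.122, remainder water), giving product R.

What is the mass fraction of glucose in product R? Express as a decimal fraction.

Overall, product flow = 3288 tonne/day.
glucose in = 1880×0.169 + 118×0.328 + 1290×0.122 = 513.8 tonne/day.
glucose fraction in R = 0.156.

0.156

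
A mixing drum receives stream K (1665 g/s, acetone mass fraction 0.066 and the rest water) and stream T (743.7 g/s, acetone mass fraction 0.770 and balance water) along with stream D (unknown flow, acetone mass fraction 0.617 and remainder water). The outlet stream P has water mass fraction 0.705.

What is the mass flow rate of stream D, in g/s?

Let D be the unknown flow. Total out = 2408.7 + D.
water balance: 1726.2 + 0.383·D = 0.705·(2408.7 + D)
(0.383 − 0.705)·D = 0.705×2408.7 − 1726.2 = -28.028
D = -28.028 / -0.322 = 87.042 g/s

87.04 g/s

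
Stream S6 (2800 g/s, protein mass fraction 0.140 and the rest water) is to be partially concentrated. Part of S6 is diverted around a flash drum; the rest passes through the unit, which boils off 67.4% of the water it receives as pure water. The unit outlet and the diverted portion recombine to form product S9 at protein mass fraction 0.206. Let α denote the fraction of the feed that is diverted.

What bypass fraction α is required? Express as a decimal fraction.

All 2800×0.140 = 392 g/s of protein reaches S9, so S9 = 392/0.206 = 1902.9 g/s and vapour = 897.09 g/s.
The evaporator receives (1−α)·2800 of feed at 0.860 water and removes 0.674 of that water:
0.674×0.860×(1−α)×2800 = 897.09
(1−α) = 897.09/1623 = 0.5527;  α = 0.4473.

0.447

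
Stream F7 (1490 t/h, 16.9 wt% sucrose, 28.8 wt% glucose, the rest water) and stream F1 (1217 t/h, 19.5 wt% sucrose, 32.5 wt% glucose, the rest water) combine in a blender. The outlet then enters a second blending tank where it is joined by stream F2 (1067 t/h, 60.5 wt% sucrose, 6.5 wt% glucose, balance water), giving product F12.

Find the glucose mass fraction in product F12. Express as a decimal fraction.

0.237

Overall, product flow = 3774 t/h.
glucose in = 1490×0.288 + 1217×0.325 + 1067×0.065 = 894 t/h.
glucose fraction in F12 = 0.237.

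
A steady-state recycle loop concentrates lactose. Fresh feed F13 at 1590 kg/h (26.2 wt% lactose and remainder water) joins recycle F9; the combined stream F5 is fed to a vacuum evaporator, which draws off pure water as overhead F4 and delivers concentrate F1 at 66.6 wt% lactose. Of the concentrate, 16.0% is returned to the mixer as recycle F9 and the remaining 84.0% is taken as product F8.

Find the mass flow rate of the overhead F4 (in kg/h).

964.5 kg/h

Overall lactose balance (none leaves overhead): lactose in fresh feed = lactose in product, i.e. 1590×0.262 = (1−0.160)·F1·0.666.
F1 = 416.58/(0.666×0.840) = 744.64 kg/h.
Recycle F9 = 0.160×744.64 = 119.14 kg/h.
Combined feed F5 = 1590 + 119.14 = 1709.1 kg/h.
Overhead F4 = F5 − F1 = 1709.1 − 744.64 = 964.5 kg/h.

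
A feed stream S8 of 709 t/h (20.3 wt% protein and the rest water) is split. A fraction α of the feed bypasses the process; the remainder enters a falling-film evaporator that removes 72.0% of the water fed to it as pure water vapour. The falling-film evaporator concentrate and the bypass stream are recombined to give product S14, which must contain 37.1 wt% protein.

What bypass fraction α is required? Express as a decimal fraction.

0.211

All 709×0.203 = 143.93 t/h of protein reaches S14, so S14 = 143.93/0.371 = 387.94 t/h and vapour = 321.06 t/h.
The evaporator receives (1−α)·709 of feed at 0.797 water and removes 0.720 of that water:
0.720×0.797×(1−α)×709 = 321.06
(1−α) = 321.06/406.85 = 0.7891;  α = 0.2109.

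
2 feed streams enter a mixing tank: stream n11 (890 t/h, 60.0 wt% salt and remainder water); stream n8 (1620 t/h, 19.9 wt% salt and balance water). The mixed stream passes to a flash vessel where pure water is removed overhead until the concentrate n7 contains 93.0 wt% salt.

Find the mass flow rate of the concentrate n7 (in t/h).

salt entering = 890×0.600 + 1620×0.199 = 856.38 t/h.
All salt reports to n7, so n7 = 856.38/0.930 = 920.84 t/h.

920.8 t/h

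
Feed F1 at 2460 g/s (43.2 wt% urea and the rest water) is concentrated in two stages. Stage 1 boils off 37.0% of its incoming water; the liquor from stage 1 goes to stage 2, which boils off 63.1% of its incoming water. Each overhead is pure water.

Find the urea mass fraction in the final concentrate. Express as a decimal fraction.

water in feed = 2460×0.568 = 1397.3 g/s.
After stage 1: water left = (1−0.370)×1397.3 = 880.29; stream total = 1943 g/s.
After stage 2: water left = (1−0.631)×880.29 = 324.83; final concentrate = 1387.5 g/s.
urea fraction = 1062.7/1387.5 = 0.766.

0.766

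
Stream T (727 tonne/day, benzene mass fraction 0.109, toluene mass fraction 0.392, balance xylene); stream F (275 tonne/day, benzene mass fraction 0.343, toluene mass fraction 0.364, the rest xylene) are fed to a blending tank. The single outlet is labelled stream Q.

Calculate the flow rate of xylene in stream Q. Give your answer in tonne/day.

443.3 tonne/day

xylene out = xylene in = 727×0.499 + 275×0.293 = 443.35 tonne/day.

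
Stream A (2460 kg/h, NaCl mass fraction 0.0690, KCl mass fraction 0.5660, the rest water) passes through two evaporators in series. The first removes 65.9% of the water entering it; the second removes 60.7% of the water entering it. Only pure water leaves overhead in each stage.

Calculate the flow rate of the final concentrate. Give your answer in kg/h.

1682 kg/h

water in feed = 2460×0.365 = 897.9 kg/h.
After stage 1: water left = (1−0.659)×897.9 = 306.18; stream total = 1868.3 kg/h.
After stage 2: water left = (1−0.607)×306.18 = 120.33; final concentrate = 1682.4 kg/h.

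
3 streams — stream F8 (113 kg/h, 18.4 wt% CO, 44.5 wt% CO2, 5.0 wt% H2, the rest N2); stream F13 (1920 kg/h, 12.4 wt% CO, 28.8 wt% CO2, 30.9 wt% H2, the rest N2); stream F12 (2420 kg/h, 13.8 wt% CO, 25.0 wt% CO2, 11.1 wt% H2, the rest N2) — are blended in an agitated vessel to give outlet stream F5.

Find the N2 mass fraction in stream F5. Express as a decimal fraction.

0.4007

Total flow out = 113 + 1920 + 2420 = 4453 kg/h.
N2 in = 113×0.321 + 1920×0.279 + 2420×0.501 = 1784.4 kg/h.
N2 mass fraction in F5 = 1784.4/4453 = 0.4007.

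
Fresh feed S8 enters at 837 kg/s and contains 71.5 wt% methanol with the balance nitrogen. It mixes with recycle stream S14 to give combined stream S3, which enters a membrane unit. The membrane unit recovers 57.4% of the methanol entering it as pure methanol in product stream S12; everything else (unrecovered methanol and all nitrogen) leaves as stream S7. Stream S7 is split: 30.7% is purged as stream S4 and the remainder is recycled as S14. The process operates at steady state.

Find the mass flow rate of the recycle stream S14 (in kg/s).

789.2 kg/s

nitrogen enters only via S8 and leaves only via the purge: 837×0.285 = 0.307×(nitrogen in S7), and the membrane unit passes all nitrogen, so nitrogen in S3 = nitrogen in S7 = 777.02 kg/s.
methanol in S3: m_A = 837×0.715 + (1−0.307)·(1−0.574)·m_A, so m_A = 598.45/0.7048 = 849.13 kg/s.
S7 = (1−0.574)×849.13 + 777.02 = 1138.8 kg/s.
Recycle S14 = (1−0.307)×1138.8 = 789.15 kg/s.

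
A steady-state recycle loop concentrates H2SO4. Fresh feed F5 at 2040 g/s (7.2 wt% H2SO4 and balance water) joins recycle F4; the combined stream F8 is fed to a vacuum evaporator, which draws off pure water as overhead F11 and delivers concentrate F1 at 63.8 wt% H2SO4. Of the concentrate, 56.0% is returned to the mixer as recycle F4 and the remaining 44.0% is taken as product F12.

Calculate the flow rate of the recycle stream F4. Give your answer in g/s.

293 g/s

Overall H2SO4 balance (none leaves overhead): H2SO4 in fresh feed = H2SO4 in product, i.e. 2040×0.072 = (1−0.560)·F1·0.638.
F1 = 146.88/(0.638×0.440) = 523.23 g/s.
Recycle F4 = 0.560×523.23 = 293.01 g/s.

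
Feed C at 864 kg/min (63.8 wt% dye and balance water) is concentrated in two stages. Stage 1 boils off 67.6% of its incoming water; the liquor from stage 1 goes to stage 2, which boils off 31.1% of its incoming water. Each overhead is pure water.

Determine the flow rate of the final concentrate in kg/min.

621.1 kg/min

water in feed = 864×0.362 = 312.77 kg/min.
After stage 1: water left = (1−0.676)×312.77 = 101.34; stream total = 652.57 kg/min.
After stage 2: water left = (1−0.311)×101.34 = 69.821; final concentrate = 621.05 kg/min.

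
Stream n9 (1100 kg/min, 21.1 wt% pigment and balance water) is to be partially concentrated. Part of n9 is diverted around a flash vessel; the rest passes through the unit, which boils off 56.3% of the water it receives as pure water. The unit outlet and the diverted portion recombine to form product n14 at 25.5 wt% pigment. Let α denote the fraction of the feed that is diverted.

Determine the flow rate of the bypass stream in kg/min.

672.7 kg/min

All 1100×0.211 = 232.1 kg/min of pigment reaches n14, so n14 = 232.1/0.255 = 910.2 kg/min and vapour = 189.8 kg/min.
The evaporator receives (1−α)·1100 of feed at 0.789 water and removes 0.563 of that water:
0.563×0.789×(1−α)×1100 = 189.8
(1−α) = 189.8/488.63 = 0.3884;  α = 0.6116.
Bypass flow = 0.6116×1100 = 672.71 kg/min.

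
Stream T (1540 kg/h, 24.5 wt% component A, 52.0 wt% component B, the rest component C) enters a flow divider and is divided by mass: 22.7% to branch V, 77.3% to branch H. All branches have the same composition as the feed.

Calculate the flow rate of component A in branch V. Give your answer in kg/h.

85.65 kg/h

Branch V total = 0.227×1540 = 349.58 kg/h.
component A in V = 0.245×349.58 = 85.647 kg/h.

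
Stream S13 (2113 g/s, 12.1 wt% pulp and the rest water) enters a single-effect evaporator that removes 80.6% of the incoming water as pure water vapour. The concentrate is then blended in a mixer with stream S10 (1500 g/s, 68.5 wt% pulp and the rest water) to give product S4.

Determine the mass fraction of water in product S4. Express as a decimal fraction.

Vapour removed = 0.806×0.879×2113 = 1497 g/s; concentrate = 615.99 g/s.
water reaching the mixer = 360.32 (from concentrate) + 1500×0.315 = 832.82 g/s.
Product flow = 615.99 + 1500 = 2116 g/s; water fraction = 0.394.

0.394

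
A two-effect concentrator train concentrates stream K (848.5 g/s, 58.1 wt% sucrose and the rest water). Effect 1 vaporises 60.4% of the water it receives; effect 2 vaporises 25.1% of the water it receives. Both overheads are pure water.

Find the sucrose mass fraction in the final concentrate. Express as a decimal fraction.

water in feed = 848.5×0.419 = 355.52 g/s.
After stage 1: water left = (1−0.604)×355.52 = 140.79; stream total = 633.77 g/s.
After stage 2: water left = (1−0.251)×140.79 = 105.45; final concentrate = 598.43 g/s.
sucrose fraction = 492.98/598.43 = 0.824.

0.824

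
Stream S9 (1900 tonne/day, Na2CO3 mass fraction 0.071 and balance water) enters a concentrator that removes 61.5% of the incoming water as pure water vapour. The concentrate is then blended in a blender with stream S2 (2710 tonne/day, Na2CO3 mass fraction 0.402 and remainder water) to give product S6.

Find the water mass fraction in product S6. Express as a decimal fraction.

Vapour removed = 0.615×0.929×1900 = 1085.5 tonne/day; concentrate = 814.46 tonne/day.
water reaching the mixer = 679.56 (from concentrate) + 2710×0.598 = 2300.1 tonne/day.
Product flow = 814.46 + 2710 = 3524.5 tonne/day; water fraction = 0.653.

0.653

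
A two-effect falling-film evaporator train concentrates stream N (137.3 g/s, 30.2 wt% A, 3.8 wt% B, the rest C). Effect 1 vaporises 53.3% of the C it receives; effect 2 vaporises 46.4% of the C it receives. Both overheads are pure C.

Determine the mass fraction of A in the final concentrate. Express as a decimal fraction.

C in feed = 137.3×0.660 = 90.618 g/s.
After stage 1: C left = (1−0.533)×90.618 = 42.319; stream total = 89.001 g/s.
After stage 2: C left = (1−0.464)×42.319 = 22.683; final concentrate = 69.365 g/s.
A fraction = 41.465/69.365 = 0.598.

0.598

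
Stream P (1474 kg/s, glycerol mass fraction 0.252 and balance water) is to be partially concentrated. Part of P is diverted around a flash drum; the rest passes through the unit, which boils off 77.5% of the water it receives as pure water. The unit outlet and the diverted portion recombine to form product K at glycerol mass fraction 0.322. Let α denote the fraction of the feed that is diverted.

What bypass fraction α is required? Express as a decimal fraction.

0.625

All 1474×0.252 = 371.45 kg/s of glycerol reaches K, so K = 371.45/0.322 = 1153.6 kg/s and vapour = 320.43 kg/s.
The evaporator receives (1−α)·1474 of feed at 0.748 water and removes 0.775 of that water:
0.775×0.748×(1−α)×1474 = 320.43
(1−α) = 320.43/854.48 = 0.3750;  α = 0.6250.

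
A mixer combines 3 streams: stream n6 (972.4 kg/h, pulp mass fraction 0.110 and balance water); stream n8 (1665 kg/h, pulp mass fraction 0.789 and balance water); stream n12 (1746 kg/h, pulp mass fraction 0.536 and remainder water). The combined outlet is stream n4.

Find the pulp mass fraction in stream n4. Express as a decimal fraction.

Total flow out = 972.4 + 1665 + 1746 = 4383.4 kg/h.
pulp in = 972.4×0.110 + 1665×0.789 + 1746×0.536 = 2356.5 kg/h.
pulp mass fraction in n4 = 2356.5/4383.4 = 0.538.

0.538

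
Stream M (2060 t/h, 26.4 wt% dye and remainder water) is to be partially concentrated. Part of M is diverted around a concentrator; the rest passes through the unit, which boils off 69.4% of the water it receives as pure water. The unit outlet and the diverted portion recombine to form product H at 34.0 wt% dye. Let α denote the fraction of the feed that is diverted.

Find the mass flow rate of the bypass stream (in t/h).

All 2060×0.264 = 543.84 t/h of dye reaches H, so H = 543.84/0.340 = 1599.5 t/h and vapour = 460.47 t/h.
The evaporator receives (1−α)·2060 of feed at 0.736 water and removes 0.694 of that water:
0.694×0.736×(1−α)×2060 = 460.47
(1−α) = 460.47/1052.2 = 0.4376;  α = 0.5624.
Bypass flow = 0.5624×2060 = 1158.5 t/h.

1159 t/h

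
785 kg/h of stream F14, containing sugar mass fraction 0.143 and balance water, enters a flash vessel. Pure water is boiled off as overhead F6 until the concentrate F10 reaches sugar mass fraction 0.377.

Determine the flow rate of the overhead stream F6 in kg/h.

487.2 kg/h

sugar is conserved: 785×0.143 = 112.25 kg/h all reports to the concentrate.
Concentrate = 112.25/(target fraction) = 297.76 kg/h.
Overhead = 785 − 297.76 = 487.24 kg/h.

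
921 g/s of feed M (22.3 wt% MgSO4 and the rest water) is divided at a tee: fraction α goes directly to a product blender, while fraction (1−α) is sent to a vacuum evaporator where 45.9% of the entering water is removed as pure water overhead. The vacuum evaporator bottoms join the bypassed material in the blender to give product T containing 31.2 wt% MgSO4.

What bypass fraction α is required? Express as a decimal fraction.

0.200

All 921×0.223 = 205.38 g/s of MgSO4 reaches T, so T = 205.38/0.312 = 658.28 g/s and vapour = 262.72 g/s.
The evaporator receives (1−α)·921 of feed at 0.777 water and removes 0.459 of that water:
0.459×0.777×(1−α)×921 = 262.72
(1−α) = 262.72/328.47 = 0.7998;  α = 0.2002.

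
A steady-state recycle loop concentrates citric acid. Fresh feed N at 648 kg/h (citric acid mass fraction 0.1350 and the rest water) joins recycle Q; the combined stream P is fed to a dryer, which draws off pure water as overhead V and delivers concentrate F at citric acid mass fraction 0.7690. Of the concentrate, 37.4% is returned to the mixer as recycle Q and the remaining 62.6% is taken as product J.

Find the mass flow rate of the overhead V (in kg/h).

534.2 kg/h

Overall citric acid balance (none leaves overhead): citric acid in fresh feed = citric acid in product, i.e. 648×0.135 = (1−0.374)·F·0.769.
F = 87.48/(0.769×0.626) = 181.72 kg/h.
Recycle Q = 0.374×181.72 = 67.964 kg/h.
Combined feed P = 648 + 67.964 = 715.96 kg/h.
Overhead V = P − F = 715.96 − 181.72 = 534.24 kg/h.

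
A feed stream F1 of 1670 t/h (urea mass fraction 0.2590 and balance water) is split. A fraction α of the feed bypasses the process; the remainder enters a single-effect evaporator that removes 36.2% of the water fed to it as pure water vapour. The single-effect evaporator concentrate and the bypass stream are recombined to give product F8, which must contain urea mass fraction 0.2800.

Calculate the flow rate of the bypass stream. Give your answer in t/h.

All 1670×0.259 = 432.53 t/h of urea reaches F8, so F8 = 432.53/0.280 = 1544.8 t/h and vapour = 125.25 t/h.
The evaporator receives (1−α)·1670 of feed at 0.741 water and removes 0.362 of that water:
0.362×0.741×(1−α)×1670 = 125.25
(1−α) = 125.25/447.96 = 0.2796;  α = 0.7204.
Bypass flow = 0.7204×1670 = 1203.1 t/h.

1203 t/h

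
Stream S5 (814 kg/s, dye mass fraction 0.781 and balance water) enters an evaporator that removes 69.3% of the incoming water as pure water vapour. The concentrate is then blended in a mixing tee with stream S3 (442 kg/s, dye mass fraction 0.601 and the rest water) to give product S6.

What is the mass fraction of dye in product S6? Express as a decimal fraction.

Vapour removed = 0.693×0.219×814 = 123.54 kg/s; concentrate = 690.46 kg/s.
dye reaching the mixer = 635.73 (from concentrate) + 442×0.601 = 901.38 kg/s.
Product flow = 690.46 + 442 = 1132.5 kg/s; dye fraction = 0.796.

0.796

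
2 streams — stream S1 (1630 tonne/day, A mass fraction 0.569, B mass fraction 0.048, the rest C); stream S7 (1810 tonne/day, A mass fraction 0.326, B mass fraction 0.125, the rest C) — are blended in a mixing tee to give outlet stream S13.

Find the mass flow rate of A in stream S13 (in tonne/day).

A out = A in = 1630×0.569 + 1810×0.326 = 1517.5 tonne/day.

1518 tonne/day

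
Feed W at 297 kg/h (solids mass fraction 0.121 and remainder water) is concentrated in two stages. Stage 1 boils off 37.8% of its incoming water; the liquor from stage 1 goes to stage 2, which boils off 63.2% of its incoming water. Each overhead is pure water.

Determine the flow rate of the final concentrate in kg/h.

95.69 kg/h

water in feed = 297×0.879 = 261.06 kg/h.
After stage 1: water left = (1−0.378)×261.06 = 162.38; stream total = 198.32 kg/h.
After stage 2: water left = (1−0.632)×162.38 = 59.756; final concentrate = 95.693 kg/h.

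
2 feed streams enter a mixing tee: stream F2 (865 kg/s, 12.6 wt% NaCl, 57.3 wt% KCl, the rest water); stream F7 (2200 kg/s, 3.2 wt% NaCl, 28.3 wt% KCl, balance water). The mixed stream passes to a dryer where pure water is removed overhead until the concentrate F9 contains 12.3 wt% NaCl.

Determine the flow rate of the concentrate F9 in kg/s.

NaCl entering = 865×0.126 + 2200×0.032 = 179.39 kg/s.
All NaCl reports to F9, so F9 = 179.39/0.123 = 1458.5 kg/s.

1458 kg/s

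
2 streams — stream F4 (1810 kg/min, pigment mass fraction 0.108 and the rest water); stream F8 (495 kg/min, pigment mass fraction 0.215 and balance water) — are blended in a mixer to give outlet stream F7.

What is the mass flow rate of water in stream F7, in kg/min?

2003 kg/min

water out = water in = 1810×0.892 + 495×0.785 = 2003.1 kg/min.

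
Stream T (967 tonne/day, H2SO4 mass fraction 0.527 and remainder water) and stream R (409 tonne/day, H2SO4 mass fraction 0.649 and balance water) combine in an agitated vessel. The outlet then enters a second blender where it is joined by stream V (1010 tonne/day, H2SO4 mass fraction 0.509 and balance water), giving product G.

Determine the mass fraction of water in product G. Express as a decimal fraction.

Overall, product flow = 2386 tonne/day.
water in = 967×0.473 + 409×0.351 + 1010×0.491 = 1096.9 tonne/day.
water fraction in G = 0.460.

0.460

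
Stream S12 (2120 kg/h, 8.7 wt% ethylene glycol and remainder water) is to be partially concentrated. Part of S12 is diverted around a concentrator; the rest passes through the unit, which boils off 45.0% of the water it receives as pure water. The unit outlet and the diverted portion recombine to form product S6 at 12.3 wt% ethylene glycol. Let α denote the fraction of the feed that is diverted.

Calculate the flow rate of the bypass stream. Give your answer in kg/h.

All 2120×0.087 = 184.44 kg/h of ethylene glycol reaches S6, so S6 = 184.44/0.123 = 1499.5 kg/h and vapour = 620.49 kg/h.
The evaporator receives (1−α)·2120 of feed at 0.913 water and removes 0.450 of that water:
0.450×0.913×(1−α)×2120 = 620.49
(1−α) = 620.49/871 = 0.7124;  α = 0.2876.
Bypass flow = 0.2876×2120 = 609.75 kg/h.

609.7 kg/h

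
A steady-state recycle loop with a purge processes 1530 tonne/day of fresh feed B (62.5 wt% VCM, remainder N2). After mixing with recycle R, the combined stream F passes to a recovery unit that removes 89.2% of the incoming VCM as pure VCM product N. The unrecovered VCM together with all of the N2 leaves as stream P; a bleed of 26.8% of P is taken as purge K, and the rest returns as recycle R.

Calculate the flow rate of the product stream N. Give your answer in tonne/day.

926.2 tonne/day

VCM in F: m_A = 1530×0.625 + (1−0.268)·(1−0.892)·m_A, so m_A = 956.25/0.9209 = 1038.3 tonne/day.
Product N = 0.892×1038.3 = 926.2 tonne/day.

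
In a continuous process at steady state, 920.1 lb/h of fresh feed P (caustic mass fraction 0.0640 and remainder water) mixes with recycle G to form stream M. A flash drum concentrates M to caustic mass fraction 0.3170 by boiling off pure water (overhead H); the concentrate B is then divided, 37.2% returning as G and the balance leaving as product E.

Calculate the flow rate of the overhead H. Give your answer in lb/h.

734.3 lb/h

Overall caustic balance (none leaves overhead): caustic in fresh feed = caustic in product, i.e. 920.1×0.064 = (1−0.372)·B·0.317.
B = 58.886/(0.317×0.628) = 295.8 lb/h.
Recycle G = 0.372×295.8 = 110.04 lb/h.
Combined feed M = 920.1 + 110.04 = 1030.1 lb/h.
Overhead H = M − B = 1030.1 − 295.8 = 734.34 lb/h.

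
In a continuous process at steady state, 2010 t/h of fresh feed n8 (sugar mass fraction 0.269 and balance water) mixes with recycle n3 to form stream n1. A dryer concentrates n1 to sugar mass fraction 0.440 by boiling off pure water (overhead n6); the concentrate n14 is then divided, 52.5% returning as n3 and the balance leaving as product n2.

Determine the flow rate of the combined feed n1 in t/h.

Overall sugar balance (none leaves overhead): sugar in fresh feed = sugar in product, i.e. 2010×0.269 = (1−0.525)·n14·0.440.
n14 = 540.69/(0.440×0.475) = 2587 t/h.
Recycle n3 = 0.525×2587 = 1358.2 t/h.
Combined feed n1 = 2010 + 1358.2 = 3368.2 t/h.

3368 t/h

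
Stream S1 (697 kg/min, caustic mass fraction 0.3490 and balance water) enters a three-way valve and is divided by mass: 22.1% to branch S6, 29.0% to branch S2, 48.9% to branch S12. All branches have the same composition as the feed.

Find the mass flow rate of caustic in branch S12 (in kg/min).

Branch S12 total = 0.489×697 = 340.83 kg/min.
caustic in S12 = 0.349×340.83 = 118.95 kg/min.

119 kg/min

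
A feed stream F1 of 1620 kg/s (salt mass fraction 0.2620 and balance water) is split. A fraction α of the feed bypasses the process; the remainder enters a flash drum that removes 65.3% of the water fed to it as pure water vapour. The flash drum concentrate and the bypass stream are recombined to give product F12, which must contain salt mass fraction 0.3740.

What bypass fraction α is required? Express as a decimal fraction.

All 1620×0.262 = 424.44 kg/s of salt reaches F12, so F12 = 424.44/0.374 = 1134.9 kg/s and vapour = 485.13 kg/s.
The evaporator receives (1−α)·1620 of feed at 0.738 water and removes 0.653 of that water:
0.653×0.738×(1−α)×1620 = 485.13
(1−α) = 485.13/780.7 = 0.6214;  α = 0.3786.

0.379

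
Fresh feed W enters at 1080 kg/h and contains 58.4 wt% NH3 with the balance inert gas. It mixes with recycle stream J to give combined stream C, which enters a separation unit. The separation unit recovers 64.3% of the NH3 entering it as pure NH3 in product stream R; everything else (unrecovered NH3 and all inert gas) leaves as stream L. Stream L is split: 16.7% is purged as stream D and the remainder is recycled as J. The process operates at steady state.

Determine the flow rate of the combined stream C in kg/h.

inert gas enters only via W and leaves only via the purge: 1080×0.416 = 0.167×(inert gas in L), and the separation unit passes all inert gas, so inert gas in C = inert gas in L = 2690.3 kg/h.
NH3 in C: m_A = 1080×0.584 + (1−0.167)·(1−0.643)·m_A, so m_A = 630.72/0.7026 = 897.67 kg/h.
C = 897.67 + 2690.3 = 3588 kg/h.

3588 kg/h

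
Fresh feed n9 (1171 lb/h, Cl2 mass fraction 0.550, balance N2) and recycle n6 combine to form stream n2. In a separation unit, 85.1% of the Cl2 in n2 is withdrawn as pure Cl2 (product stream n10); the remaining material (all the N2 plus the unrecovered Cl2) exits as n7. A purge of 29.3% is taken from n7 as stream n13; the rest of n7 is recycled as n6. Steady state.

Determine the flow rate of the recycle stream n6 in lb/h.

1347 lb/h

N2 enters only via n9 and leaves only via the purge: 1171×0.450 = 0.293×(N2 in n7), and the separation unit passes all N2, so N2 in n2 = N2 in n7 = 1798.5 lb/h.
Cl2 in n2: m_A = 1171×0.550 + (1−0.293)·(1−0.851)·m_A, so m_A = 644.05/0.8947 = 719.88 lb/h.
n7 = (1−0.851)×719.88 + 1798.5 = 1905.7 lb/h.
Recycle n6 = (1−0.293)×1905.7 = 1347.3 lb/h.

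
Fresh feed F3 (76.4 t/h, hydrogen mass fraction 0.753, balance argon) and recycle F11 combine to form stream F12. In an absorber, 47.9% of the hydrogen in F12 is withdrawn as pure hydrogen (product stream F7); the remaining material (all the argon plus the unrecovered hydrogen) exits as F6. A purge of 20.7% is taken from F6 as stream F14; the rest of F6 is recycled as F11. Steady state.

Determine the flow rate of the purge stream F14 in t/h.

29.44 t/h

argon enters only via F3 and leaves only via the purge: 76.4×0.247 = 0.207×(argon in F6), and the absorber passes all argon, so argon in F12 = argon in F6 = 91.163 t/h.
hydrogen in F12: m_A = 76.4×0.753 + (1−0.207)·(1−0.479)·m_A, so m_A = 57.529/0.5868 = 98.031 t/h.
F6 = (1−0.479)×98.031 + 91.163 = 142.24 t/h.
Purge F14 = 0.207×142.24 = 29.443 t/h.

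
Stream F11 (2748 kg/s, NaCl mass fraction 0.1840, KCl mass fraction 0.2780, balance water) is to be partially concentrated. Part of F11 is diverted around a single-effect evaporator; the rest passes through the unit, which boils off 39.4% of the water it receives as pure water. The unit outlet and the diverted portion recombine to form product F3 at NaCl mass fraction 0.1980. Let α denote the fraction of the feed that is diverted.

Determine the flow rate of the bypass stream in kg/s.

1831 kg/s

All 2748×0.184 = 505.63 kg/s of NaCl reaches F3, so F3 = 505.63/0.198 = 2553.7 kg/s and vapour = 194.3 kg/s.
The evaporator receives (1−α)·2748 of feed at 0.538 water and removes 0.394 of that water:
0.394×0.538×(1−α)×2748 = 194.3
(1−α) = 194.3/582.5 = 0.3336;  α = 0.6664.
Bypass flow = 0.6664×2748 = 1831.4 kg/s.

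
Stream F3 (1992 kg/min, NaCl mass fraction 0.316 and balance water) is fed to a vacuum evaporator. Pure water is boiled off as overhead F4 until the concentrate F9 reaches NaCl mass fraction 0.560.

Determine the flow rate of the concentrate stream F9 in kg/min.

1124 kg/min

NaCl is conserved: 1992×0.316 = 629.47 kg/min all reports to the concentrate.
Concentrate = 629.47/(target fraction) = 1124.1 kg/min.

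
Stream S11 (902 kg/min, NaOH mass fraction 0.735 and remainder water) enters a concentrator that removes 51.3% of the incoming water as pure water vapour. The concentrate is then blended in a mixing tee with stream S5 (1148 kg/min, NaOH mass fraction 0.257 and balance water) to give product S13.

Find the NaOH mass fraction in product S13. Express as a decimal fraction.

Vapour removed = 0.513×0.265×902 = 122.62 kg/min; concentrate = 779.38 kg/min.
NaOH reaching the mixer = 662.97 (from concentrate) + 1148×0.257 = 958.01 kg/min.
Product flow = 779.38 + 1148 = 1927.4 kg/min; NaOH fraction = 0.497.

0.497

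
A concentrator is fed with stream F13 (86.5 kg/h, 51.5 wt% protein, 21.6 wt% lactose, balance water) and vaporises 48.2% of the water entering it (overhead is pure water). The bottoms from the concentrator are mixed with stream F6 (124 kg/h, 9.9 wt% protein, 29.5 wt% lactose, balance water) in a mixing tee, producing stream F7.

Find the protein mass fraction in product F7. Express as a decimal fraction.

Vapour removed = 0.482×0.269×86.5 = 11.215 kg/h; concentrate = 75.285 kg/h.
protein reaching the mixer = 44.547 (from concentrate) + 124×0.099 = 56.823 kg/h.
Product flow = 75.285 + 124 = 199.28 kg/h; protein fraction = 0.285.

0.285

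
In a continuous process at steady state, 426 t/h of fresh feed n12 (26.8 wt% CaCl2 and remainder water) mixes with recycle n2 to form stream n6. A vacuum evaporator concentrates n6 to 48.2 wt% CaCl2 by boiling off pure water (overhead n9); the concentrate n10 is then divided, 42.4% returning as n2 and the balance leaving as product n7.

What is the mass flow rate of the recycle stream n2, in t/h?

Overall CaCl2 balance (none leaves overhead): CaCl2 in fresh feed = CaCl2 in product, i.e. 426×0.268 = (1−0.424)·n10·0.482.
n10 = 114.17/(0.482×0.576) = 411.22 t/h.
Recycle n2 = 0.424×411.22 = 174.36 t/h.

174.4 t/h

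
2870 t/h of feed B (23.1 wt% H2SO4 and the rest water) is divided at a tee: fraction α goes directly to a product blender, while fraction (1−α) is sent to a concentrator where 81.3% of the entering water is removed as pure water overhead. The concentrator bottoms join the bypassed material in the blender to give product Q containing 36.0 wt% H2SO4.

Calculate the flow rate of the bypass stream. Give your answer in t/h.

1225 t/h

All 2870×0.231 = 662.97 t/h of H2SO4 reaches Q, so Q = 662.97/0.360 = 1841.6 t/h and vapour = 1028.4 t/h.
The evaporator receives (1−α)·2870 of feed at 0.769 water and removes 0.813 of that water:
0.813×0.769×(1−α)×2870 = 1028.4
(1−α) = 1028.4/1794.3 = 0.5732;  α = 0.4268.
Bypass flow = 0.4268×2870 = 1225.1 t/h.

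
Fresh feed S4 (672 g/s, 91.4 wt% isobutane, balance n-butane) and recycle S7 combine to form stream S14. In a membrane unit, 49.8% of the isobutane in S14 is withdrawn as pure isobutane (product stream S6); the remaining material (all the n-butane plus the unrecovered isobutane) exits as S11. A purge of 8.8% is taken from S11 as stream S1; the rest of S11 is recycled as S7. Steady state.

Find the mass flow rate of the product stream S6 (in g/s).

564.2 g/s

isobutane in S14: m_A = 672×0.914 + (1−0.088)·(1−0.498)·m_A, so m_A = 614.21/0.5422 = 1132.9 g/s.
Product S6 = 0.498×1132.9 = 564.16 g/s.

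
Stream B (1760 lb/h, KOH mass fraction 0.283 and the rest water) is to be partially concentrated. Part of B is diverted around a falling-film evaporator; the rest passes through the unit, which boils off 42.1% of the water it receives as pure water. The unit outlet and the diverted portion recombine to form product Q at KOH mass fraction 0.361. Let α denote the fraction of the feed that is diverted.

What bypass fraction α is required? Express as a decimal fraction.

All 1760×0.283 = 498.08 lb/h of KOH reaches Q, so Q = 498.08/0.361 = 1379.7 lb/h and vapour = 380.28 lb/h.
The evaporator receives (1−α)·1760 of feed at 0.717 water and removes 0.421 of that water:
0.421×0.717×(1−α)×1760 = 380.28
(1−α) = 380.28/531.27 = 0.7158;  α = 0.2842.

0.284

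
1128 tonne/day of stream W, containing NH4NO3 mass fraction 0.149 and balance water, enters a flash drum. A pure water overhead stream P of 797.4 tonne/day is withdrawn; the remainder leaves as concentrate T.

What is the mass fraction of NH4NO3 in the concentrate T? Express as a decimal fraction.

0.508

NH4NO3 is not removed: 1128×0.149 = 168.07 tonne/day of NH4NO3 enters T.
Concentrate = 1128 − 797.4 = 330.6 tonne/day.
Mass fraction = 168.07/330.6 = 0.508.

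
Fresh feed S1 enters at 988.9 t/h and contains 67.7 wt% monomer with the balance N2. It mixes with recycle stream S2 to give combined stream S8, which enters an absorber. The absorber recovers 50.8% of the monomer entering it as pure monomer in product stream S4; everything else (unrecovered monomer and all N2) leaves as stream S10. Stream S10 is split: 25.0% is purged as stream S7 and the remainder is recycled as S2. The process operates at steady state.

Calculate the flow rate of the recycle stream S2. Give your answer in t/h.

N2 enters only via S1 and leaves only via the purge: 988.9×0.323 = 0.250×(N2 in S10), and the absorber passes all N2, so N2 in S8 = N2 in S10 = 1277.7 t/h.
monomer in S8: m_A = 988.9×0.677 + (1−0.250)·(1−0.508)·m_A, so m_A = 669.49/0.6310 = 1061 t/h.
S10 = (1−0.508)×1061 + 1277.7 = 1799.7 t/h.
Recycle S2 = (1−0.250)×1799.7 = 1349.7 t/h.

1350 t/h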